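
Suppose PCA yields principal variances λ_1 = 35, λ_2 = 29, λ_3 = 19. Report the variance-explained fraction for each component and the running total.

Step 1 — total variance = trace(Sigma) = Σ λ_i = 35 + 29 + 19 = 83.

Step 2 — fraction explained by component i = λ_i / Σ λ:
  PC1: 35/83 = 0.4217
  PC2: 29/83 = 0.3494
  PC3: 19/83 = 0.2289

Step 3 — cumulative fraction after k components = (λ_1 + ... + λ_k) / Σ λ:
  k = 1: 35/83 = 0.4217
  k = 2: (35 + 29)/83 = 64/83 = 0.7711
  k = 3: (35 + 29 + 19)/83 = 83/83 = 1

Summary (fraction, with percent):

explained: PC1 0.4217 (42.17%), PC2 0.3494 (34.94%), PC3 0.2289 (22.89%);  cumulative: 0.4217, 0.7711, 1


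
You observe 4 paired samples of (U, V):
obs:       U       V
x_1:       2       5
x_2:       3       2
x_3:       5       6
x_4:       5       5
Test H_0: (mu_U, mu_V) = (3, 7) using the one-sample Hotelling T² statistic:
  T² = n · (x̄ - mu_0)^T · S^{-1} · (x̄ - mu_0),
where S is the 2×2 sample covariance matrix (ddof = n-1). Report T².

Step 1 — sample mean vector:
  mean(U) = (2 + 3 + 5 + 5) / 4 = 15/4 = 3.75
  mean(V) = (5 + 2 + 6 + 5) / 4 = 18/4 = 4.5
  x̄ = (3.75, 4.5),  deviation x̄ - mu_0 = (3.75, 4.5) - (3, 7) = (0.75, -2.5).

Step 2 — sample covariance matrix, S[i,j] = (1/(n-1)) · Σ_k (x_{k,i} - mean_i) · (x_{k,j} - mean_j), divisor n-1 = 3:
  S[U,U] = ((-1.75)·(-1.75) + (-0.75)·(-0.75) + (1.25)·(1.25) + (1.25)·(1.25)) / 3 = 6.75/3 = 2.25
  S[U,V] = ((-1.75)·(0.5) + (-0.75)·(-2.5) + (1.25)·(1.5) + (1.25)·(0.5)) / 3 = 3.5/3 = 1.1667
  S[V,V] = ((0.5)·(0.5) + (-2.5)·(-2.5) + (1.5)·(1.5) + (0.5)·(0.5)) / 3 = 9/3 = 3
  S = [[2.25, 1.1667],
 [1.1667, 3]].

Step 3 — invert S. det(S) = 2.25·3 - (1.1667)² = 5.3889.
  S^{-1} = (1/det) · [[d, -b], [-b, a]] = [[0.5567, -0.2165],
 [-0.2165, 0.4175]].

Step 4 — quadratic form (x̄ - mu_0)^T · S^{-1} · (x̄ - mu_0):
  S^{-1} · (x̄ - mu_0) = (0.9588, -1.2062),
  (x̄ - mu_0)^T · [...] = (0.75)·(0.9588) + (-2.5)·(-1.2062) = 3.7345.

Step 5 — scale by n: T² = 4 · 3.7345 = 14.9381.

T² ≈ 14.9381


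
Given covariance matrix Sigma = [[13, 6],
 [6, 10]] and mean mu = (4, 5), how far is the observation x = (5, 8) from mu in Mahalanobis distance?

Step 1 — centre the observation: (x - mu) = (1, 3).

Step 2 — invert Sigma. det(Sigma) = 13·10 - (6)² = 94.
  Sigma^{-1} = (1/det) · [[d, -b], [-b, a]] = [[0.1064, -0.0638],
 [-0.0638, 0.1383]].

Step 3 — form the quadratic (x - mu)^T · Sigma^{-1} · (x - mu):
  Sigma^{-1} · (x - mu) = (-0.0851, 0.3511).
  (x - mu)^T · [Sigma^{-1} · (x - mu)] = (1)·(-0.0851) + (3)·(0.3511) = 0.9681.

Step 4 — take square root: d = √(0.9681) ≈ 0.9839.

d(x, mu) = √(0.9681) ≈ 0.9839


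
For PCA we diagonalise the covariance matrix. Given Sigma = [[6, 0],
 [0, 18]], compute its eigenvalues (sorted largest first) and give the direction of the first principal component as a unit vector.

Step 1 — characteristic polynomial of 2×2 Sigma:
  det(Sigma - λI) = λ² - trace · λ + det = 0.
  trace = 6 + 18 = 24, det = 6·18 - (0)² = 108.
Step 2 — discriminant:
  Δ = trace² - 4·det = 576 - 432 = 144.
Step 3 — eigenvalues:
  λ = (trace ± √Δ)/2 = (24 ± 12)/2,
  λ_1 = 18,  λ_2 = 6.

Step 4 — unit eigenvector for λ_1: Sigma is diagonal, so its eigenvectors are the coordinate axes. λ_1 = 18 is the diagonal entry on the second coordinate axis, hence
  v_1 = (0, 1) (||v_1|| = 1).

λ_1 = 18,  λ_2 = 6;  v_1 ≈ (0, 1)


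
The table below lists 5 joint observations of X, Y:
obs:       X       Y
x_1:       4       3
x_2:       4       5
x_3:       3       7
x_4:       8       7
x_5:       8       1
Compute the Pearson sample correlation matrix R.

Step 1 — column means:
  mean(X) = (4 + 4 + 3 + 8 + 8) / 5 = 27/5 = 5.4
  mean(Y) = (3 + 5 + 7 + 7 + 1) / 5 = 23/5 = 4.6

Step 2 — sample variances and covariances s[i,j] = (1/(n-1)) · Σ_k (x_{k,i} - mean_i) · (x_{k,j} - mean_j), with n-1 = 4:
  s[X,X] = ((-1.4)·(-1.4) + (-1.4)·(-1.4) + (-2.4)·(-2.4) + (2.6)·(2.6) + (2.6)·(2.6)) / 4 = 23.2/4 = 5.8
  s[X,Y] = ((-1.4)·(-1.6) + (-1.4)·(0.4) + (-2.4)·(2.4) + (2.6)·(2.4) + (2.6)·(-3.6)) / 4 = -7.2/4 = -1.8
  s[Y,Y] = ((-1.6)·(-1.6) + (0.4)·(0.4) + (2.4)·(2.4) + (2.4)·(2.4) + (-3.6)·(-3.6)) / 4 = 27.2/4 = 6.8
  Sample standard deviations s_i = √(s[i,i]):
  s(X) = √(5.8) = 2.4083
  s(Y) = √(6.8) = 2.6077

Step 3 — r_{ij} = s_{ij} / (s_i · s_j):
  r[X,X] = 1 (diagonal).
  r[X,Y] = -1.8 / (2.4083 · 2.6077) = -1.8 / 6.2801 = -0.2866
  r[Y,Y] = 1 (diagonal).

R is symmetric with unit diagonal. Assembling:

R = [[1, -0.2866],
 [-0.2866, 1]]


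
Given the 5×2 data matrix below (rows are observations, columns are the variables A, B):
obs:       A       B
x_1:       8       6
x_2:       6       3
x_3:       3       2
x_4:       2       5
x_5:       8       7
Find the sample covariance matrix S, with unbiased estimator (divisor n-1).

Step 1 — column means:
  mean(A) = (8 + 6 + 3 + 2 + 8) / 5 = 27/5 = 5.4
  mean(B) = (6 + 3 + 2 + 5 + 7) / 5 = 23/5 = 4.6

Step 2 — sample covariance S[i,j] = (1/(n-1)) · Σ_k (x_{k,i} - mean_i) · (x_{k,j} - mean_j), with n-1 = 4.
  S[A,A] = ((2.6)·(2.6) + (0.6)·(0.6) + (-2.4)·(-2.4) + (-3.4)·(-3.4) + (2.6)·(2.6)) / 4 = 31.2/4 = 7.8
  S[A,B] = ((2.6)·(1.4) + (0.6)·(-1.6) + (-2.4)·(-2.6) + (-3.4)·(0.4) + (2.6)·(2.4)) / 4 = 13.8/4 = 3.45
  S[B,B] = ((1.4)·(1.4) + (-1.6)·(-1.6) + (-2.6)·(-2.6) + (0.4)·(0.4) + (2.4)·(2.4)) / 4 = 17.2/4 = 4.3

S is symmetric (S[j,i] = S[i,j]). Assembling:

S = [[7.8, 3.45],
 [3.45, 4.3]]


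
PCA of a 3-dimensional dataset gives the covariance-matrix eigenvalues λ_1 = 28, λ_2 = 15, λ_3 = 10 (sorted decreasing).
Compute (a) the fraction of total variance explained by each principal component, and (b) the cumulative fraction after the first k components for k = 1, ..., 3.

Step 1 — total variance = trace(Sigma) = Σ λ_i = 28 + 15 + 10 = 53.

Step 2 — fraction explained by component i = λ_i / Σ λ:
  PC1: 28/53 = 0.5283
  PC2: 15/53 = 0.283
  PC3: 10/53 = 0.1887

Step 3 — cumulative fraction after k components = (λ_1 + ... + λ_k) / Σ λ:
  k = 1: 28/53 = 0.5283
  k = 2: (28 + 15)/53 = 43/53 = 0.8113
  k = 3: (28 + 15 + 10)/53 = 53/53 = 1

Summary (fraction, with percent):

explained: PC1 0.5283 (52.83%), PC2 0.283 (28.3%), PC3 0.1887 (18.87%);  cumulative: 0.5283, 0.8113, 1


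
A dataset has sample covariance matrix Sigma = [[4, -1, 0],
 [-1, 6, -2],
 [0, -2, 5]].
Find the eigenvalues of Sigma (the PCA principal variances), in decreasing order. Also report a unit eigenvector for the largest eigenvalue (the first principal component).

Step 1 — characteristic polynomial p(λ) = det(λI - Sigma) = λ³ - tr·λ² + c_1·λ - det, where tr = trace, c_1 = sum of the principal 2×2 minors, det = det(Sigma):
  tr = 4 + 6 + 5 = 15,
  c_1 = (4·6 - (-1)²) + (4·5 - (0)²) + (6·5 - (-2)²) = 23 + 20 + 26 = 69,
  det = 4·(6·5 - (-2)²) - (-1)·((-1)·5 - (-2)·(0)) + (0)·((-1)·(-2) - 6·(0)) = 4·(26) - (-1)·(-5) + (0)·(2) = 99.
  So p(λ) = λ³ - 15λ² + 69λ - 99.
Step 2 — look for an integer root (rational root theorem: any rational root is an integer divisor of 99). Testing λ = 3:
  p(3) = 27 - 135 + 207 - 99 = 0  ✓
  Dividing out (λ - 3): p(λ) = (λ - 3)(λ² - 12λ + 33).
Step 3 — remaining eigenvalues from the quadratic λ² - 12λ + 33 = 0:
  Δ = 12² - 4·33 = 144 - 132 = 12,  λ = (12 ± √12)/2 = (12 ± 3.4641)/2 ≈ 7.7321 or 4.2679.
  Sorted: λ_1 = 7.7321,  λ_2 = 4.2679,  λ_3 = 3  (check: sum = 15 = tr ✓).

Step 4 — unit eigenvector for λ_1 ≈ 7.7321: v spans the null space of (Sigma - λ_1 I), whose rows are
  r_1 = (-3.7321, -1, 0),  r_2 = (-1, -1.7321, -2),  r_3 = (0, -2, -2.7321).
  v is orthogonal to every row, so take v ∝ r_1 × r_2 = ((-1)·(-2) - (0)·(-1.7321), (0)·(-1) - (-3.7321)·(-2), (-3.7321)·(-1.7321) - (-1)·(-1)) ≈ (2, -7.4641, 5.4641).
  Let u = (2, -7.4641, 5.4641).
  ||u|| = √((2)² + (-7.4641)² + (5.4641)²) = √(89.5692) ≈ 9.4641,  v_1 = u/||u|| ≈ (0.2113, -0.7887, 0.5774) (||v_1|| = 1).

λ_1 = 7.7321,  λ_2 = 4.2679,  λ_3 = 3;  v_1 ≈ (0.2113, -0.7887, 0.5774)


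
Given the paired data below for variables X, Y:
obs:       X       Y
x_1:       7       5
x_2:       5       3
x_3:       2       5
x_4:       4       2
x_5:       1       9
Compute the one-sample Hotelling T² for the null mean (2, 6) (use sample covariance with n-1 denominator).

Step 1 — sample mean vector:
  mean(X) = (7 + 5 + 2 + 4 + 1) / 5 = 19/5 = 3.8
  mean(Y) = (5 + 3 + 5 + 2 + 9) / 5 = 24/5 = 4.8
  x̄ = (3.8, 4.8),  deviation x̄ - mu_0 = (3.8, 4.8) - (2, 6) = (1.8, -1.2).

Step 2 — sample covariance matrix, S[i,j] = (1/(n-1)) · Σ_k (x_{k,i} - mean_i) · (x_{k,j} - mean_j), divisor n-1 = 4:
  S[X,X] = ((3.2)·(3.2) + (1.2)·(1.2) + (-1.8)·(-1.8) + (0.2)·(0.2) + (-2.8)·(-2.8)) / 4 = 22.8/4 = 5.7
  S[X,Y] = ((3.2)·(0.2) + (1.2)·(-1.8) + (-1.8)·(0.2) + (0.2)·(-2.8) + (-2.8)·(4.2)) / 4 = -14.2/4 = -3.55
  S[Y,Y] = ((0.2)·(0.2) + (-1.8)·(-1.8) + (0.2)·(0.2) + (-2.8)·(-2.8) + (4.2)·(4.2)) / 4 = 28.8/4 = 7.2
  S = [[5.7, -3.55],
 [-3.55, 7.2]].

Step 3 — invert S. det(S) = 5.7·7.2 - (-3.55)² = 28.4375.
  S^{-1} = (1/det) · [[d, -b], [-b, a]] = [[0.2532, 0.1248],
 [0.1248, 0.2004]].

Step 4 — quadratic form (x̄ - mu_0)^T · S^{-1} · (x̄ - mu_0):
  S^{-1} · (x̄ - mu_0) = (0.3059, -0.0158),
  (x̄ - mu_0)^T · [...] = (1.8)·(0.3059) + (-1.2)·(-0.0158) = 0.5697.

Step 5 — scale by n: T² = 5 · 0.5697 = 2.8484.

T² ≈ 2.8484


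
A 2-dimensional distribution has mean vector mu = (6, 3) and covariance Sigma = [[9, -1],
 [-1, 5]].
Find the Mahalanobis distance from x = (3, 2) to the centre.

Step 1 — centre the observation: (x - mu) = (-3, -1).

Step 2 — invert Sigma. det(Sigma) = 9·5 - (-1)² = 44.
  Sigma^{-1} = (1/det) · [[d, -b], [-b, a]] = [[0.1136, 0.0227],
 [0.0227, 0.2045]].

Step 3 — form the quadratic (x - mu)^T · Sigma^{-1} · (x - mu):
  Sigma^{-1} · (x - mu) = (-0.3636, -0.2727).
  (x - mu)^T · [Sigma^{-1} · (x - mu)] = (-3)·(-0.3636) + (-1)·(-0.2727) = 1.3636.

Step 4 — take square root: d = √(1.3636) ≈ 1.1677.

d(x, mu) = √(1.3636) ≈ 1.1677


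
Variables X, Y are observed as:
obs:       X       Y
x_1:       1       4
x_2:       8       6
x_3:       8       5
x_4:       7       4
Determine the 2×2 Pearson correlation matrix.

Step 1 — column means:
  mean(X) = (1 + 8 + 8 + 7) / 4 = 24/4 = 6
  mean(Y) = (4 + 6 + 5 + 4) / 4 = 19/4 = 4.75

Step 2 — sample variances and covariances s[i,j] = (1/(n-1)) · Σ_k (x_{k,i} - mean_i) · (x_{k,j} - mean_j), with n-1 = 3:
  s[X,X] = ((-5)·(-5) + (2)·(2) + (2)·(2) + (1)·(1)) / 3 = 34/3 = 11.3333
  s[X,Y] = ((-5)·(-0.75) + (2)·(1.25) + (2)·(0.25) + (1)·(-0.75)) / 3 = 6/3 = 2
  s[Y,Y] = ((-0.75)·(-0.75) + (1.25)·(1.25) + (0.25)·(0.25) + (-0.75)·(-0.75)) / 3 = 2.75/3 = 0.9167
  Sample standard deviations s_i = √(s[i,i]):
  s(X) = √(11.3333) = 3.3665
  s(Y) = √(0.9167) = 0.9574

Step 3 — r_{ij} = s_{ij} / (s_i · s_j):
  r[X,X] = 1 (diagonal).
  r[X,Y] = 2 / (3.3665 · 0.9574) = 2 / 3.2232 = 0.6205
  r[Y,Y] = 1 (diagonal).

R is symmetric with unit diagonal. Assembling:

R = [[1, 0.6205],
 [0.6205, 1]]


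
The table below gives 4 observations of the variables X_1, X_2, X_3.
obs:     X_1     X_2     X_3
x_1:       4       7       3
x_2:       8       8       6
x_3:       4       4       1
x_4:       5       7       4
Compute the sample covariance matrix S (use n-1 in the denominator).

Step 1 — column means:
  mean(X_1) = (4 + 8 + 4 + 5) / 4 = 21/4 = 5.25
  mean(X_2) = (7 + 8 + 4 + 7) / 4 = 26/4 = 6.5
  mean(X_3) = (3 + 6 + 1 + 4) / 4 = 14/4 = 3.5

Step 2 — sample covariance S[i,j] = (1/(n-1)) · Σ_k (x_{k,i} - mean_i) · (x_{k,j} - mean_j), with n-1 = 3.
  S[X_1,X_1] = ((-1.25)·(-1.25) + (2.75)·(2.75) + (-1.25)·(-1.25) + (-0.25)·(-0.25)) / 3 = 10.75/3 = 3.5833
  S[X_1,X_2] = ((-1.25)·(0.5) + (2.75)·(1.5) + (-1.25)·(-2.5) + (-0.25)·(0.5)) / 3 = 6.5/3 = 2.1667
  S[X_1,X_3] = ((-1.25)·(-0.5) + (2.75)·(2.5) + (-1.25)·(-2.5) + (-0.25)·(0.5)) / 3 = 10.5/3 = 3.5
  S[X_2,X_2] = ((0.5)·(0.5) + (1.5)·(1.5) + (-2.5)·(-2.5) + (0.5)·(0.5)) / 3 = 9/3 = 3
  S[X_2,X_3] = ((0.5)·(-0.5) + (1.5)·(2.5) + (-2.5)·(-2.5) + (0.5)·(0.5)) / 3 = 10/3 = 3.3333
  S[X_3,X_3] = ((-0.5)·(-0.5) + (2.5)·(2.5) + (-2.5)·(-2.5) + (0.5)·(0.5)) / 3 = 13/3 = 4.3333

S is symmetric (S[j,i] = S[i,j]). Assembling:

S = [[3.5833, 2.1667, 3.5],
 [2.1667, 3, 3.3333],
 [3.5, 3.3333, 4.3333]]


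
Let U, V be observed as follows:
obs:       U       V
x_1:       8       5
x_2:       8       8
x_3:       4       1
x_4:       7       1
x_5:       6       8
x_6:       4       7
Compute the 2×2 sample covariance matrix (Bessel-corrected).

Step 1 — column means:
  mean(U) = (8 + 8 + 4 + 7 + 6 + 4) / 6 = 37/6 = 6.1667
  mean(V) = (5 + 8 + 1 + 1 + 8 + 7) / 6 = 30/6 = 5

Step 2 — sample covariance S[i,j] = (1/(n-1)) · Σ_k (x_{k,i} - mean_i) · (x_{k,j} - mean_j), with n-1 = 5.
  S[U,U] = ((1.8333)·(1.8333) + (1.8333)·(1.8333) + (-2.1667)·(-2.1667) + (0.8333)·(0.8333) + (-0.1667)·(-0.1667) + (-2.1667)·(-2.1667)) / 5 = 16.8333/5 = 3.3667
  S[U,V] = ((1.8333)·(0) + (1.8333)·(3) + (-2.1667)·(-4) + (0.8333)·(-4) + (-0.1667)·(3) + (-2.1667)·(2)) / 5 = 6/5 = 1.2
  S[V,V] = ((0)·(0) + (3)·(3) + (-4)·(-4) + (-4)·(-4) + (3)·(3) + (2)·(2)) / 5 = 54/5 = 10.8

S is symmetric (S[j,i] = S[i,j]). Assembling:

S = [[3.3667, 1.2],
 [1.2, 10.8]]


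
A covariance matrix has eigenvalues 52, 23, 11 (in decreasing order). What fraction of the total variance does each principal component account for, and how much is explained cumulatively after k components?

Step 1 — total variance = trace(Sigma) = Σ λ_i = 52 + 23 + 11 = 86.

Step 2 — fraction explained by component i = λ_i / Σ λ:
  PC1: 52/86 = 0.6047
  PC2: 23/86 = 0.2674
  PC3: 11/86 = 0.1279

Step 3 — cumulative fraction after k components = (λ_1 + ... + λ_k) / Σ λ:
  k = 1: 52/86 = 0.6047
  k = 2: (52 + 23)/86 = 75/86 = 0.8721
  k = 3: (52 + 23 + 11)/86 = 86/86 = 1

Summary (fraction, with percent):

explained: PC1 0.6047 (60.47%), PC2 0.2674 (26.74%), PC3 0.1279 (12.79%);  cumulative: 0.6047, 0.8721, 1


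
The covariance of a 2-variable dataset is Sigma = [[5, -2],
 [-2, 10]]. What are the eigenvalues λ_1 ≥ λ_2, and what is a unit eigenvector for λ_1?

Step 1 — characteristic polynomial of 2×2 Sigma:
  det(Sigma - λI) = λ² - trace · λ + det = 0.
  trace = 5 + 10 = 15, det = 5·10 - (-2)² = 46.
Step 2 — discriminant:
  Δ = trace² - 4·det = 225 - 184 = 41.
Step 3 — eigenvalues:
  λ = (trace ± √Δ)/2 = (15 ± 6.4031)/2,
  λ_1 = 10.7016,  λ_2 = 4.2984.

Step 4 — unit eigenvector for λ_1: solve (Sigma - λ_1 I)v = 0. First row:
  (5 - 10.7016)·v_x + (-2)·v_y = 0, i.e. (-5.7016)·v_x + (-2)·v_y = 0,
  so v ∝ (b, λ_1 - a) = (-2, 5.7016); multiply by -1 so the first entry is positive: u = (2, -5.7016).
  ||u|| = √((2)² + (-5.7016)²) = √(36.5078) ≈ 6.0422,
  v_1 = u/||u|| ≈ (0.331, -0.9436) (||v_1|| = 1).

λ_1 = 10.7016,  λ_2 = 4.2984;  v_1 ≈ (0.331, -0.9436)


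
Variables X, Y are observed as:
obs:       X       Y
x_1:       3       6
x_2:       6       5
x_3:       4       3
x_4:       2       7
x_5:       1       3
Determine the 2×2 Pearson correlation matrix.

Step 1 — column means:
  mean(X) = (3 + 6 + 4 + 2 + 1) / 5 = 16/5 = 3.2
  mean(Y) = (6 + 5 + 3 + 7 + 3) / 5 = 24/5 = 4.8

Step 2 — sample variances and covariances s[i,j] = (1/(n-1)) · Σ_k (x_{k,i} - mean_i) · (x_{k,j} - mean_j), with n-1 = 4:
  s[X,X] = ((-0.2)·(-0.2) + (2.8)·(2.8) + (0.8)·(0.8) + (-1.2)·(-1.2) + (-2.2)·(-2.2)) / 4 = 14.8/4 = 3.7
  s[X,Y] = ((-0.2)·(1.2) + (2.8)·(0.2) + (0.8)·(-1.8) + (-1.2)·(2.2) + (-2.2)·(-1.8)) / 4 = 0.2/4 = 0.05
  s[Y,Y] = ((1.2)·(1.2) + (0.2)·(0.2) + (-1.8)·(-1.8) + (2.2)·(2.2) + (-1.8)·(-1.8)) / 4 = 12.8/4 = 3.2
  Sample standard deviations s_i = √(s[i,i]):
  s(X) = √(3.7) = 1.9235
  s(Y) = √(3.2) = 1.7889

Step 3 — r_{ij} = s_{ij} / (s_i · s_j):
  r[X,X] = 1 (diagonal).
  r[X,Y] = 0.05 / (1.9235 · 1.7889) = 0.05 / 3.4409 = 0.0145
  r[Y,Y] = 1 (diagonal).

R is symmetric with unit diagonal. Assembling:

R = [[1, 0.0145],
 [0.0145, 1]]


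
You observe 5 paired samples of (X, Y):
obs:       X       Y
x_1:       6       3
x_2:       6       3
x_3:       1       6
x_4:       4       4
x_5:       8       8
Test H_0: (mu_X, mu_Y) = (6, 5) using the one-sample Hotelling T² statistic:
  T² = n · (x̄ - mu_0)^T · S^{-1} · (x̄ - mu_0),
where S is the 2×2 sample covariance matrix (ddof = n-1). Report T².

Step 1 — sample mean vector:
  mean(X) = (6 + 6 + 1 + 4 + 8) / 5 = 25/5 = 5
  mean(Y) = (3 + 3 + 6 + 4 + 8) / 5 = 24/5 = 4.8
  x̄ = (5, 4.8),  deviation x̄ - mu_0 = (5, 4.8) - (6, 5) = (-1, -0.2).

Step 2 — sample covariance matrix, S[i,j] = (1/(n-1)) · Σ_k (x_{k,i} - mean_i) · (x_{k,j} - mean_j), divisor n-1 = 4:
  S[X,X] = ((1)·(1) + (1)·(1) + (-4)·(-4) + (-1)·(-1) + (3)·(3)) / 4 = 28/4 = 7
  S[X,Y] = ((1)·(-1.8) + (1)·(-1.8) + (-4)·(1.2) + (-1)·(-0.8) + (3)·(3.2)) / 4 = 2/4 = 0.5
  S[Y,Y] = ((-1.8)·(-1.8) + (-1.8)·(-1.8) + (1.2)·(1.2) + (-0.8)·(-0.8) + (3.2)·(3.2)) / 4 = 18.8/4 = 4.7
  S = [[7, 0.5],
 [0.5, 4.7]].

Step 3 — invert S. det(S) = 7·4.7 - (0.5)² = 32.65.
  S^{-1} = (1/det) · [[d, -b], [-b, a]] = [[0.144, -0.0153],
 [-0.0153, 0.2144]].

Step 4 — quadratic form (x̄ - mu_0)^T · S^{-1} · (x̄ - mu_0):
  S^{-1} · (x̄ - mu_0) = (-0.1409, -0.0276),
  (x̄ - mu_0)^T · [...] = (-1)·(-0.1409) + (-0.2)·(-0.0276) = 0.1464.

Step 5 — scale by n: T² = 5 · 0.1464 = 0.732.

T² ≈ 0.732


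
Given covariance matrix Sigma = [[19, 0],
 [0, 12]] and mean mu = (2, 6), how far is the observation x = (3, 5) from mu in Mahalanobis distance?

Step 1 — centre the observation: (x - mu) = (1, -1).

Step 2 — invert Sigma. det(Sigma) = 19·12 - (0)² = 228.
  Sigma^{-1} = (1/det) · [[d, -b], [-b, a]] = [[0.0526, 0],
 [0, 0.0833]].

Step 3 — form the quadratic (x - mu)^T · Sigma^{-1} · (x - mu):
  Sigma^{-1} · (x - mu) = (0.0526, -0.0833).
  (x - mu)^T · [Sigma^{-1} · (x - mu)] = (1)·(0.0526) + (-1)·(-0.0833) = 0.136.

Step 4 — take square root: d = √(0.136) ≈ 0.3687.

d(x, mu) = √(0.136) ≈ 0.3687


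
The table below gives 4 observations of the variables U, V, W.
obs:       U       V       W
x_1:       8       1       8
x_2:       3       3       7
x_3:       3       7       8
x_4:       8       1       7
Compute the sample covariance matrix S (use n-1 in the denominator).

Step 1 — column means:
  mean(U) = (8 + 3 + 3 + 8) / 4 = 22/4 = 5.5
  mean(V) = (1 + 3 + 7 + 1) / 4 = 12/4 = 3
  mean(W) = (8 + 7 + 8 + 7) / 4 = 30/4 = 7.5

Step 2 — sample covariance S[i,j] = (1/(n-1)) · Σ_k (x_{k,i} - mean_i) · (x_{k,j} - mean_j), with n-1 = 3.
  S[U,U] = ((2.5)·(2.5) + (-2.5)·(-2.5) + (-2.5)·(-2.5) + (2.5)·(2.5)) / 3 = 25/3 = 8.3333
  S[U,V] = ((2.5)·(-2) + (-2.5)·(0) + (-2.5)·(4) + (2.5)·(-2)) / 3 = -20/3 = -6.6667
  S[U,W] = ((2.5)·(0.5) + (-2.5)·(-0.5) + (-2.5)·(0.5) + (2.5)·(-0.5)) / 3 = 0/3 = 0
  S[V,V] = ((-2)·(-2) + (0)·(0) + (4)·(4) + (-2)·(-2)) / 3 = 24/3 = 8
  S[V,W] = ((-2)·(0.5) + (0)·(-0.5) + (4)·(0.5) + (-2)·(-0.5)) / 3 = 2/3 = 0.6667
  S[W,W] = ((0.5)·(0.5) + (-0.5)·(-0.5) + (0.5)·(0.5) + (-0.5)·(-0.5)) / 3 = 1/3 = 0.3333

S is symmetric (S[j,i] = S[i,j]). Assembling:

S = [[8.3333, -6.6667, 0],
 [-6.6667, 8, 0.6667],
 [0, 0.6667, 0.3333]]


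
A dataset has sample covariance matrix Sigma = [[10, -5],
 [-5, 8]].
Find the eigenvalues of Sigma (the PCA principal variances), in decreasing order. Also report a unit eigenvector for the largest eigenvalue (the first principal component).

Step 1 — characteristic polynomial of 2×2 Sigma:
  det(Sigma - λI) = λ² - trace · λ + det = 0.
  trace = 10 + 8 = 18, det = 10·8 - (-5)² = 55.
Step 2 — discriminant:
  Δ = trace² - 4·det = 324 - 220 = 104.
Step 3 — eigenvalues:
  λ = (trace ± √Δ)/2 = (18 ± 10.198)/2,
  λ_1 = 14.099,  λ_2 = 3.901.

Step 4 — unit eigenvector for λ_1: solve (Sigma - λ_1 I)v = 0. First row:
  (10 - 14.099)·v_x + (-5)·v_y = 0, i.e. (-4.099)·v_x + (-5)·v_y = 0,
  so v ∝ (b, λ_1 - a) = (-5, 4.099); multiply by -1 so the first entry is positive: u = (5, -4.099).
  ||u|| = √((5)² + (-4.099)²) = √(41.802) ≈ 6.4654,
  v_1 = u/||u|| ≈ (0.7733, -0.634) (||v_1|| = 1).

λ_1 = 14.099,  λ_2 = 3.901;  v_1 ≈ (0.7733, -0.634)


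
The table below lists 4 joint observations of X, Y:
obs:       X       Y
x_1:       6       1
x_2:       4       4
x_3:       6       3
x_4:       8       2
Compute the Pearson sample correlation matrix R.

Step 1 — column means:
  mean(X) = (6 + 4 + 6 + 8) / 4 = 24/4 = 6
  mean(Y) = (1 + 4 + 3 + 2) / 4 = 10/4 = 2.5

Step 2 — sample variances and covariances s[i,j] = (1/(n-1)) · Σ_k (x_{k,i} - mean_i) · (x_{k,j} - mean_j), with n-1 = 3:
  s[X,X] = ((0)·(0) + (-2)·(-2) + (0)·(0) + (2)·(2)) / 3 = 8/3 = 2.6667
  s[X,Y] = ((0)·(-1.5) + (-2)·(1.5) + (0)·(0.5) + (2)·(-0.5)) / 3 = -4/3 = -1.3333
  s[Y,Y] = ((-1.5)·(-1.5) + (1.5)·(1.5) + (0.5)·(0.5) + (-0.5)·(-0.5)) / 3 = 5/3 = 1.6667
  Sample standard deviations s_i = √(s[i,i]):
  s(X) = √(2.6667) = 1.633
  s(Y) = √(1.6667) = 1.291

Step 3 — r_{ij} = s_{ij} / (s_i · s_j):
  r[X,X] = 1 (diagonal).
  r[X,Y] = -1.3333 / (1.633 · 1.291) = -1.3333 / 2.1082 = -0.6325
  r[Y,Y] = 1 (diagonal).

R is symmetric with unit diagonal. Assembling:

R = [[1, -0.6325],
 [-0.6325, 1]]


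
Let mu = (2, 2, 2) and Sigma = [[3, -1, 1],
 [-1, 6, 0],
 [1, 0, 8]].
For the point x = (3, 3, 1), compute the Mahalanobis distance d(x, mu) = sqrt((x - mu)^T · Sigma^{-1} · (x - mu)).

Step 1 — centre the observation: (x - mu) = (1, 1, -1).

Step 2 — invert Sigma (cofactor / det for 3×3, or solve directly):
  Sigma^{-1} = [[0.3692, 0.0615, -0.0462],
 [0.0615, 0.1769, -0.0077],
 [-0.0462, -0.0077, 0.1308]].

Step 3 — form the quadratic (x - mu)^T · Sigma^{-1} · (x - mu):
  Sigma^{-1} · (x - mu) = (0.4769, 0.2462, -0.1846).
  (x - mu)^T · [Sigma^{-1} · (x - mu)] = (1)·(0.4769) + (1)·(0.2462) + (-1)·(-0.1846) = 0.9077.

Step 4 — take square root: d = √(0.9077) ≈ 0.9527.

d(x, mu) = √(0.9077) ≈ 0.9527


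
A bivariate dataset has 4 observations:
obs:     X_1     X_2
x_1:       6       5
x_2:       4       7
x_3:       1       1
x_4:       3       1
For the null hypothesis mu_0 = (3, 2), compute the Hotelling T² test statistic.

Step 1 — sample mean vector:
  mean(X_1) = (6 + 4 + 1 + 3) / 4 = 14/4 = 3.5
  mean(X_2) = (5 + 7 + 1 + 1) / 4 = 14/4 = 3.5
  x̄ = (3.5, 3.5),  deviation x̄ - mu_0 = (3.5, 3.5) - (3, 2) = (0.5, 1.5).

Step 2 — sample covariance matrix, S[i,j] = (1/(n-1)) · Σ_k (x_{k,i} - mean_i) · (x_{k,j} - mean_j), divisor n-1 = 3:
  S[X_1,X_1] = ((2.5)·(2.5) + (0.5)·(0.5) + (-2.5)·(-2.5) + (-0.5)·(-0.5)) / 3 = 13/3 = 4.3333
  S[X_1,X_2] = ((2.5)·(1.5) + (0.5)·(3.5) + (-2.5)·(-2.5) + (-0.5)·(-2.5)) / 3 = 13/3 = 4.3333
  S[X_2,X_2] = ((1.5)·(1.5) + (3.5)·(3.5) + (-2.5)·(-2.5) + (-2.5)·(-2.5)) / 3 = 27/3 = 9
  S = [[4.3333, 4.3333],
 [4.3333, 9]].

Step 3 — invert S. det(S) = 4.3333·9 - (4.3333)² = 20.2222.
  S^{-1} = (1/det) · [[d, -b], [-b, a]] = [[0.4451, -0.2143],
 [-0.2143, 0.2143]].

Step 4 — quadratic form (x̄ - mu_0)^T · S^{-1} · (x̄ - mu_0):
  S^{-1} · (x̄ - mu_0) = (-0.0989, 0.2143),
  (x̄ - mu_0)^T · [...] = (0.5)·(-0.0989) + (1.5)·(0.2143) = 0.272.

Step 5 — scale by n: T² = 4 · 0.272 = 1.0879.

T² ≈ 1.0879


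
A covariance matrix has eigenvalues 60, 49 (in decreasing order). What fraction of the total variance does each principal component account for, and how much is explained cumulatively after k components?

Step 1 — total variance = trace(Sigma) = Σ λ_i = 60 + 49 = 109.

Step 2 — fraction explained by component i = λ_i / Σ λ:
  PC1: 60/109 = 0.5505
  PC2: 49/109 = 0.4495

Step 3 — cumulative fraction after k components = (λ_1 + ... + λ_k) / Σ λ:
  k = 1: 60/109 = 0.5505
  k = 2: (60 + 49)/109 = 109/109 = 1

Summary (fraction, with percent):

explained: PC1 0.5505 (55.05%), PC2 0.4495 (44.95%);  cumulative: 0.5505, 1


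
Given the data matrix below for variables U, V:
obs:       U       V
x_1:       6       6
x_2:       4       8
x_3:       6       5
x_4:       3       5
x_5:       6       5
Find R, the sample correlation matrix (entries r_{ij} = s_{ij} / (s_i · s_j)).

Step 1 — column means:
  mean(U) = (6 + 4 + 6 + 3 + 6) / 5 = 25/5 = 5
  mean(V) = (6 + 8 + 5 + 5 + 5) / 5 = 29/5 = 5.8

Step 2 — sample variances and covariances s[i,j] = (1/(n-1)) · Σ_k (x_{k,i} - mean_i) · (x_{k,j} - mean_j), with n-1 = 4:
  s[U,U] = ((1)·(1) + (-1)·(-1) + (1)·(1) + (-2)·(-2) + (1)·(1)) / 4 = 8/4 = 2
  s[U,V] = ((1)·(0.2) + (-1)·(2.2) + (1)·(-0.8) + (-2)·(-0.8) + (1)·(-0.8)) / 4 = -2/4 = -0.5
  s[V,V] = ((0.2)·(0.2) + (2.2)·(2.2) + (-0.8)·(-0.8) + (-0.8)·(-0.8) + (-0.8)·(-0.8)) / 4 = 6.8/4 = 1.7
  Sample standard deviations s_i = √(s[i,i]):
  s(U) = √(2) = 1.4142
  s(V) = √(1.7) = 1.3038

Step 3 — r_{ij} = s_{ij} / (s_i · s_j):
  r[U,U] = 1 (diagonal).
  r[U,V] = -0.5 / (1.4142 · 1.3038) = -0.5 / 1.8439 = -0.2712
  r[V,V] = 1 (diagonal).

R is symmetric with unit diagonal. Assembling:

R = [[1, -0.2712],
 [-0.2712, 1]]


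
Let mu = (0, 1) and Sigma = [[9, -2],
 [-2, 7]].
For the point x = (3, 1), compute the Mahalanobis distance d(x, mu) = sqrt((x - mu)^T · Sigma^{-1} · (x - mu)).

Step 1 — centre the observation: (x - mu) = (3, 0).

Step 2 — invert Sigma. det(Sigma) = 9·7 - (-2)² = 59.
  Sigma^{-1} = (1/det) · [[d, -b], [-b, a]] = [[0.1186, 0.0339],
 [0.0339, 0.1525]].

Step 3 — form the quadratic (x - mu)^T · Sigma^{-1} · (x - mu):
  Sigma^{-1} · (x - mu) = (0.3559, 0.1017).
  (x - mu)^T · [Sigma^{-1} · (x - mu)] = (3)·(0.3559) + (0)·(0.1017) = 1.0678.

Step 4 — take square root: d = √(1.0678) ≈ 1.0333.

d(x, mu) = √(1.0678) ≈ 1.0333


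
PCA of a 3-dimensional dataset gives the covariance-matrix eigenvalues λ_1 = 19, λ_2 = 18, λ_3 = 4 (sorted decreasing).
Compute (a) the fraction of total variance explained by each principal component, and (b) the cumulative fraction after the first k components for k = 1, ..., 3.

Step 1 — total variance = trace(Sigma) = Σ λ_i = 19 + 18 + 4 = 41.

Step 2 — fraction explained by component i = λ_i / Σ λ:
  PC1: 19/41 = 0.4634
  PC2: 18/41 = 0.439
  PC3: 4/41 = 0.0976

Step 3 — cumulative fraction after k components = (λ_1 + ... + λ_k) / Σ λ:
  k = 1: 19/41 = 0.4634
  k = 2: (19 + 18)/41 = 37/41 = 0.9024
  k = 3: (19 + 18 + 4)/41 = 41/41 = 1

Summary (fraction, with percent):

explained: PC1 0.4634 (46.34%), PC2 0.439 (43.9%), PC3 0.0976 (9.76%);  cumulative: 0.4634, 0.9024, 1


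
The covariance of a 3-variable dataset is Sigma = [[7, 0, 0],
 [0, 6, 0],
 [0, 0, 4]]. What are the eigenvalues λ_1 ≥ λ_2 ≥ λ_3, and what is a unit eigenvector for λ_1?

Step 1 — characteristic polynomial p(λ) = det(λI - Sigma) = λ³ - tr·λ² + c_1·λ - det, where tr = trace, c_1 = sum of the principal 2×2 minors, det = det(Sigma):
  tr = 7 + 6 + 4 = 17,
  c_1 = (7·6 - (0)²) + (7·4 - (0)²) + (6·4 - (0)²) = 42 + 28 + 24 = 94,
  det = 7·(6·4 - (0)²) - (0)·((0)·4 - (0)·(0)) + (0)·((0)·(0) - 6·(0)) = 7·(24) - (0)·(0) + (0)·(0) = 168.
  So p(λ) = λ³ - 17λ² + 94λ - 168.
Step 2 — look for an integer root (rational root theorem: any rational root is an integer divisor of 168). Testing λ = 4:
  p(4) = 64 - 272 + 376 - 168 = 0  ✓
  Dividing out (λ - 4): p(λ) = (λ - 4)(λ² - 13λ + 42).
Step 3 — remaining eigenvalues from the quadratic λ² - 13λ + 42 = 0:
  Δ = 13² - 4·42 = 169 - 168 = 1,  λ = (13 ± √1)/2 = (13 ± 1)/2 = 7 or 6.
  Sorted: λ_1 = 7,  λ_2 = 6,  λ_3 = 4  (check: sum = 17 = tr ✓).

Step 4 — unit eigenvector for λ_1 = 7: v spans the null space of (Sigma - λ_1 I), whose rows are
  r_1 = (0, 0, 0),  r_2 = (0, -1, 0),  r_3 = (0, 0, -3).
  v is orthogonal to every row, so take v ∝ r_2 × r_3 = ((-1)·(-3) - (0)·(0), (0)·(0) - (0)·(-3), (0)·(0) - (-1)·(0)) = (3, 0, 0).
  Rescale (divide by 3): u = (1, 0, 0).
  ||u|| = √((1)² + (0)² + (0)²) = √(1) = 1,  v_1 = u/||u|| ≈ (1, 0, 0) (||v_1|| = 1).

λ_1 = 7,  λ_2 = 6,  λ_3 = 4;  v_1 ≈ (1, 0, 0)


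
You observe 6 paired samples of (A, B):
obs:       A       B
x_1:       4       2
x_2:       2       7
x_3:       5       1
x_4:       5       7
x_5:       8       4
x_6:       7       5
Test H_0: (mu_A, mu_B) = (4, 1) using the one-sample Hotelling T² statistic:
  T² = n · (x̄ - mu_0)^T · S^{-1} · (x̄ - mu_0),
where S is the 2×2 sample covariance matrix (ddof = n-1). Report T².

Step 1 — sample mean vector:
  mean(A) = (4 + 2 + 5 + 5 + 8 + 7) / 6 = 31/6 = 5.1667
  mean(B) = (2 + 7 + 1 + 7 + 4 + 5) / 6 = 26/6 = 4.3333
  x̄ = (5.1667, 4.3333),  deviation x̄ - mu_0 = (5.1667, 4.3333) - (4, 1) = (1.1667, 3.3333).

Step 2 — sample covariance matrix, S[i,j] = (1/(n-1)) · Σ_k (x_{k,i} - mean_i) · (x_{k,j} - mean_j), divisor n-1 = 5:
  S[A,A] = ((-1.1667)·(-1.1667) + (-3.1667)·(-3.1667) + (-0.1667)·(-0.1667) + (-0.1667)·(-0.1667) + (2.8333)·(2.8333) + (1.8333)·(1.8333)) / 5 = 22.8333/5 = 4.5667
  S[A,B] = ((-1.1667)·(-2.3333) + (-3.1667)·(2.6667) + (-0.1667)·(-3.3333) + (-0.1667)·(2.6667) + (2.8333)·(-0.3333) + (1.8333)·(0.6667)) / 5 = -5.3333/5 = -1.0667
  S[B,B] = ((-2.3333)·(-2.3333) + (2.6667)·(2.6667) + (-3.3333)·(-3.3333) + (2.6667)·(2.6667) + (-0.3333)·(-0.3333) + (0.6667)·(0.6667)) / 5 = 31.3333/5 = 6.2667
  S = [[4.5667, -1.0667],
 [-1.0667, 6.2667]].

Step 3 — invert S. det(S) = 4.5667·6.2667 - (-1.0667)² = 27.48.
  S^{-1} = (1/det) · [[d, -b], [-b, a]] = [[0.228, 0.0388],
 [0.0388, 0.1662]].

Step 4 — quadratic form (x̄ - mu_0)^T · S^{-1} · (x̄ - mu_0):
  S^{-1} · (x̄ - mu_0) = (0.3954, 0.5992),
  (x̄ - mu_0)^T · [...] = (1.1667)·(0.3954) + (3.3333)·(0.5992) = 2.4588.

Step 5 — scale by n: T² = 6 · 2.4588 = 14.7525.

T² ≈ 14.7525


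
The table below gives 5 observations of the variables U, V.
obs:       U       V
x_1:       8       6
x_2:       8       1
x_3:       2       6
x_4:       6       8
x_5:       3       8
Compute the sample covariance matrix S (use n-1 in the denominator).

Step 1 — column means:
  mean(U) = (8 + 8 + 2 + 6 + 3) / 5 = 27/5 = 5.4
  mean(V) = (6 + 1 + 6 + 8 + 8) / 5 = 29/5 = 5.8

Step 2 — sample covariance S[i,j] = (1/(n-1)) · Σ_k (x_{k,i} - mean_i) · (x_{k,j} - mean_j), with n-1 = 4.
  S[U,U] = ((2.6)·(2.6) + (2.6)·(2.6) + (-3.4)·(-3.4) + (0.6)·(0.6) + (-2.4)·(-2.4)) / 4 = 31.2/4 = 7.8
  S[U,V] = ((2.6)·(0.2) + (2.6)·(-4.8) + (-3.4)·(0.2) + (0.6)·(2.2) + (-2.4)·(2.2)) / 4 = -16.6/4 = -4.15
  S[V,V] = ((0.2)·(0.2) + (-4.8)·(-4.8) + (0.2)·(0.2) + (2.2)·(2.2) + (2.2)·(2.2)) / 4 = 32.8/4 = 8.2

S is symmetric (S[j,i] = S[i,j]). Assembling:

S = [[7.8, -4.15],
 [-4.15, 8.2]]


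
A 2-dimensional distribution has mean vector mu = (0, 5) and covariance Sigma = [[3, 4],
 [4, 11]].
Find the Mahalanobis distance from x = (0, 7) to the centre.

Step 1 — centre the observation: (x - mu) = (0, 2).

Step 2 — invert Sigma. det(Sigma) = 3·11 - (4)² = 17.
  Sigma^{-1} = (1/det) · [[d, -b], [-b, a]] = [[0.6471, -0.2353],
 [-0.2353, 0.1765]].

Step 3 — form the quadratic (x - mu)^T · Sigma^{-1} · (x - mu):
  Sigma^{-1} · (x - mu) = (-0.4706, 0.3529).
  (x - mu)^T · [Sigma^{-1} · (x - mu)] = (0)·(-0.4706) + (2)·(0.3529) = 0.7059.

Step 4 — take square root: d = √(0.7059) ≈ 0.8402.

d(x, mu) = √(0.7059) ≈ 0.8402


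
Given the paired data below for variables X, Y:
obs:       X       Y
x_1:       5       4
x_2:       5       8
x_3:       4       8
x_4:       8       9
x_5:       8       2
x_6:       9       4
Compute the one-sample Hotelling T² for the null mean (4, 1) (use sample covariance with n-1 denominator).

Step 1 — sample mean vector:
  mean(X) = (5 + 5 + 4 + 8 + 8 + 9) / 6 = 39/6 = 6.5
  mean(Y) = (4 + 8 + 8 + 9 + 2 + 4) / 6 = 35/6 = 5.8333
  x̄ = (6.5, 5.8333),  deviation x̄ - mu_0 = (6.5, 5.8333) - (4, 1) = (2.5, 4.8333).

Step 2 — sample covariance matrix, S[i,j] = (1/(n-1)) · Σ_k (x_{k,i} - mean_i) · (x_{k,j} - mean_j), divisor n-1 = 5:
  S[X,X] = ((-1.5)·(-1.5) + (-1.5)·(-1.5) + (-2.5)·(-2.5) + (1.5)·(1.5) + (1.5)·(1.5) + (2.5)·(2.5)) / 5 = 21.5/5 = 4.3
  S[X,Y] = ((-1.5)·(-1.8333) + (-1.5)·(2.1667) + (-2.5)·(2.1667) + (1.5)·(3.1667) + (1.5)·(-3.8333) + (2.5)·(-1.8333)) / 5 = -11.5/5 = -2.3
  S[Y,Y] = ((-1.8333)·(-1.8333) + (2.1667)·(2.1667) + (2.1667)·(2.1667) + (3.1667)·(3.1667) + (-3.8333)·(-3.8333) + (-1.8333)·(-1.8333)) / 5 = 40.8333/5 = 8.1667
  S = [[4.3, -2.3],
 [-2.3, 8.1667]].

Step 3 — invert S. det(S) = 4.3·8.1667 - (-2.3)² = 29.8267.
  S^{-1} = (1/det) · [[d, -b], [-b, a]] = [[0.2738, 0.0771],
 [0.0771, 0.1442]].

Step 4 — quadratic form (x̄ - mu_0)^T · S^{-1} · (x̄ - mu_0):
  S^{-1} · (x̄ - mu_0) = (1.0572, 0.8896),
  (x̄ - mu_0)^T · [...] = (2.5)·(1.0572) + (4.8333)·(0.8896) = 6.9427.

Step 5 — scale by n: T² = 6 · 6.9427 = 41.6562.

T² ≈ 41.6562


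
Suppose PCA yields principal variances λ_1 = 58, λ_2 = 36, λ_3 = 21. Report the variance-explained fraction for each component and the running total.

Step 1 — total variance = trace(Sigma) = Σ λ_i = 58 + 36 + 21 = 115.

Step 2 — fraction explained by component i = λ_i / Σ λ:
  PC1: 58/115 = 0.5043
  PC2: 36/115 = 0.313
  PC3: 21/115 = 0.1826

Step 3 — cumulative fraction after k components = (λ_1 + ... + λ_k) / Σ λ:
  k = 1: 58/115 = 0.5043
  k = 2: (58 + 36)/115 = 94/115 = 0.8174
  k = 3: (58 + 36 + 21)/115 = 115/115 = 1

Summary (fraction, with percent):

explained: PC1 0.5043 (50.43%), PC2 0.313 (31.3%), PC3 0.1826 (18.26%);  cumulative: 0.5043, 0.8174, 1


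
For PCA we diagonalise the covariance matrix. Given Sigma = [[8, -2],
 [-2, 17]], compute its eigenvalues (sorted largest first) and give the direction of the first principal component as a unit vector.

Step 1 — characteristic polynomial of 2×2 Sigma:
  det(Sigma - λI) = λ² - trace · λ + det = 0.
  trace = 8 + 17 = 25, det = 8·17 - (-2)² = 132.
Step 2 — discriminant:
  Δ = trace² - 4·det = 625 - 528 = 97.
Step 3 — eigenvalues:
  λ = (trace ± √Δ)/2 = (25 ± 9.8489)/2,
  λ_1 = 17.4244,  λ_2 = 7.5756.

Step 4 — unit eigenvector for λ_1: solve (Sigma - λ_1 I)v = 0. First row:
  (8 - 17.4244)·v_x + (-2)·v_y = 0, i.e. (-9.4244)·v_x + (-2)·v_y = 0,
  so v ∝ (b, λ_1 - a) = (-2, 9.4244); multiply by -1 so the first entry is positive: u = (2, -9.4244).
  ||u|| = √((2)² + (-9.4244)²) = √(92.8199) ≈ 9.6343,
  v_1 = u/||u|| ≈ (0.2076, -0.9782) (||v_1|| = 1).

λ_1 = 17.4244,  λ_2 = 7.5756;  v_1 ≈ (0.2076, -0.9782)


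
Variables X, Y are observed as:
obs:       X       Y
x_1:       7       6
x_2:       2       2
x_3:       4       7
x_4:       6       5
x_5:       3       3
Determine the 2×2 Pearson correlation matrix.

Step 1 — column means:
  mean(X) = (7 + 2 + 4 + 6 + 3) / 5 = 22/5 = 4.4
  mean(Y) = (6 + 2 + 7 + 5 + 3) / 5 = 23/5 = 4.6

Step 2 — sample variances and covariances s[i,j] = (1/(n-1)) · Σ_k (x_{k,i} - mean_i) · (x_{k,j} - mean_j), with n-1 = 4:
  s[X,X] = ((2.6)·(2.6) + (-2.4)·(-2.4) + (-0.4)·(-0.4) + (1.6)·(1.6) + (-1.4)·(-1.4)) / 4 = 17.2/4 = 4.3
  s[X,Y] = ((2.6)·(1.4) + (-2.4)·(-2.6) + (-0.4)·(2.4) + (1.6)·(0.4) + (-1.4)·(-1.6)) / 4 = 11.8/4 = 2.95
  s[Y,Y] = ((1.4)·(1.4) + (-2.6)·(-2.6) + (2.4)·(2.4) + (0.4)·(0.4) + (-1.6)·(-1.6)) / 4 = 17.2/4 = 4.3
  Sample standard deviations s_i = √(s[i,i]):
  s(X) = √(4.3) = 2.0736
  s(Y) = √(4.3) = 2.0736

Step 3 — r_{ij} = s_{ij} / (s_i · s_j):
  r[X,X] = 1 (diagonal).
  r[X,Y] = 2.95 / (2.0736 · 2.0736) = 2.95 / 4.3 = 0.686
  r[Y,Y] = 1 (diagonal).

R is symmetric with unit diagonal. Assembling:

R = [[1, 0.686],
 [0.686, 1]]


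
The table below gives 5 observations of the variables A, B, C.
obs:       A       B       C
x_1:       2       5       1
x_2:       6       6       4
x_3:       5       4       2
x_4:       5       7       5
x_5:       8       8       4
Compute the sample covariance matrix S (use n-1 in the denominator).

Step 1 — column means:
  mean(A) = (2 + 6 + 5 + 5 + 8) / 5 = 26/5 = 5.2
  mean(B) = (5 + 6 + 4 + 7 + 8) / 5 = 30/5 = 6
  mean(C) = (1 + 4 + 2 + 5 + 4) / 5 = 16/5 = 3.2

Step 2 — sample covariance S[i,j] = (1/(n-1)) · Σ_k (x_{k,i} - mean_i) · (x_{k,j} - mean_j), with n-1 = 4.
  S[A,A] = ((-3.2)·(-3.2) + (0.8)·(0.8) + (-0.2)·(-0.2) + (-0.2)·(-0.2) + (2.8)·(2.8)) / 4 = 18.8/4 = 4.7
  S[A,B] = ((-3.2)·(-1) + (0.8)·(0) + (-0.2)·(-2) + (-0.2)·(1) + (2.8)·(2)) / 4 = 9/4 = 2.25
  S[A,C] = ((-3.2)·(-2.2) + (0.8)·(0.8) + (-0.2)·(-1.2) + (-0.2)·(1.8) + (2.8)·(0.8)) / 4 = 9.8/4 = 2.45
  S[B,B] = ((-1)·(-1) + (0)·(0) + (-2)·(-2) + (1)·(1) + (2)·(2)) / 4 = 10/4 = 2.5
  S[B,C] = ((-1)·(-2.2) + (0)·(0.8) + (-2)·(-1.2) + (1)·(1.8) + (2)·(0.8)) / 4 = 8/4 = 2
  S[C,C] = ((-2.2)·(-2.2) + (0.8)·(0.8) + (-1.2)·(-1.2) + (1.8)·(1.8) + (0.8)·(0.8)) / 4 = 10.8/4 = 2.7

S is symmetric (S[j,i] = S[i,j]). Assembling:

S = [[4.7, 2.25, 2.45],
 [2.25, 2.5, 2],
 [2.45, 2, 2.7]]


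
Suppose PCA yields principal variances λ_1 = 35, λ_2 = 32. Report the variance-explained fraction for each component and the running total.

Step 1 — total variance = trace(Sigma) = Σ λ_i = 35 + 32 = 67.

Step 2 — fraction explained by component i = λ_i / Σ λ:
  PC1: 35/67 = 0.5224
  PC2: 32/67 = 0.4776

Step 3 — cumulative fraction after k components = (λ_1 + ... + λ_k) / Σ λ:
  k = 1: 35/67 = 0.5224
  k = 2: (35 + 32)/67 = 67/67 = 1

Summary (fraction, with percent):

explained: PC1 0.5224 (52.24%), PC2 0.4776 (47.76%);  cumulative: 0.5224, 1


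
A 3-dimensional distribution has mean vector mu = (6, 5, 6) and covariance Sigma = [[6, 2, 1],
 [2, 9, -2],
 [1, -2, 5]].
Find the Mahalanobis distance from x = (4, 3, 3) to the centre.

Step 1 — centre the observation: (x - mu) = (-2, -2, -3).

Step 2 — invert Sigma (cofactor / det for 3×3, or solve directly):
  Sigma^{-1} = [[0.1962, -0.0574, -0.0622],
 [-0.0574, 0.1388, 0.067],
 [-0.0622, 0.067, 0.2392]].

Step 3 — form the quadratic (x - mu)^T · Sigma^{-1} · (x - mu):
  Sigma^{-1} · (x - mu) = (-0.0909, -0.3636, -0.7273).
  (x - mu)^T · [Sigma^{-1} · (x - mu)] = (-2)·(-0.0909) + (-2)·(-0.3636) + (-3)·(-0.7273) = 3.0909.

Step 4 — take square root: d = √(3.0909) ≈ 1.7581.

d(x, mu) = √(3.0909) ≈ 1.7581


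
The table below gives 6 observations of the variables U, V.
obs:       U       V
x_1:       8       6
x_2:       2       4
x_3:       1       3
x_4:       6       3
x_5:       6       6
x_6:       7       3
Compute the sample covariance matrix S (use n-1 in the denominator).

Step 1 — column means:
  mean(U) = (8 + 2 + 1 + 6 + 6 + 7) / 6 = 30/6 = 5
  mean(V) = (6 + 4 + 3 + 3 + 6 + 3) / 6 = 25/6 = 4.1667

Step 2 — sample covariance S[i,j] = (1/(n-1)) · Σ_k (x_{k,i} - mean_i) · (x_{k,j} - mean_j), with n-1 = 5.
  S[U,U] = ((3)·(3) + (-3)·(-3) + (-4)·(-4) + (1)·(1) + (1)·(1) + (2)·(2)) / 5 = 40/5 = 8
  S[U,V] = ((3)·(1.8333) + (-3)·(-0.1667) + (-4)·(-1.1667) + (1)·(-1.1667) + (1)·(1.8333) + (2)·(-1.1667)) / 5 = 9/5 = 1.8
  S[V,V] = ((1.8333)·(1.8333) + (-0.1667)·(-0.1667) + (-1.1667)·(-1.1667) + (-1.1667)·(-1.1667) + (1.8333)·(1.8333) + (-1.1667)·(-1.1667)) / 5 = 10.8333/5 = 2.1667

S is symmetric (S[j,i] = S[i,j]). Assembling:

S = [[8, 1.8],
 [1.8, 2.1667]]


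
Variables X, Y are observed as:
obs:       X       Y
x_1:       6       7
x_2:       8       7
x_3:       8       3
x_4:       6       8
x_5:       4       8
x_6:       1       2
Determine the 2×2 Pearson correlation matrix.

Step 1 — column means:
  mean(X) = (6 + 8 + 8 + 6 + 4 + 1) / 6 = 33/6 = 5.5
  mean(Y) = (7 + 7 + 3 + 8 + 8 + 2) / 6 = 35/6 = 5.8333

Step 2 — sample variances and covariances s[i,j] = (1/(n-1)) · Σ_k (x_{k,i} - mean_i) · (x_{k,j} - mean_j), with n-1 = 5:
  s[X,X] = ((0.5)·(0.5) + (2.5)·(2.5) + (2.5)·(2.5) + (0.5)·(0.5) + (-1.5)·(-1.5) + (-4.5)·(-4.5)) / 5 = 35.5/5 = 7.1
  s[X,Y] = ((0.5)·(1.1667) + (2.5)·(1.1667) + (2.5)·(-2.8333) + (0.5)·(2.1667) + (-1.5)·(2.1667) + (-4.5)·(-3.8333)) / 5 = 11.5/5 = 2.3
  s[Y,Y] = ((1.1667)·(1.1667) + (1.1667)·(1.1667) + (-2.8333)·(-2.8333) + (2.1667)·(2.1667) + (2.1667)·(2.1667) + (-3.8333)·(-3.8333)) / 5 = 34.8333/5 = 6.9667
  Sample standard deviations s_i = √(s[i,i]):
  s(X) = √(7.1) = 2.6646
  s(Y) = √(6.9667) = 2.6394

Step 3 — r_{ij} = s_{ij} / (s_i · s_j):
  r[X,X] = 1 (diagonal).
  r[X,Y] = 2.3 / (2.6646 · 2.6394) = 2.3 / 7.033 = 0.327
  r[Y,Y] = 1 (diagonal).

R is symmetric with unit diagonal. Assembling:

R = [[1, 0.327],
 [0.327, 1]]
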